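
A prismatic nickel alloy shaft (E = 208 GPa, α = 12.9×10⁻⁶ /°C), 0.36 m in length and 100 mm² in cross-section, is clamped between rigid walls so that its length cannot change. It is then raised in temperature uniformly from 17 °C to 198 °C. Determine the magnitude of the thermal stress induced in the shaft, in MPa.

With length fixed, the mechanical strain must cancel the thermal strain αΔT = 12.9×10⁻⁶ × 181 = 2334.9×10⁻⁶.
Hence σ = E·αΔT = 208×10³ × 2334.9×10⁻⁶ = 485.7 MPa, compressive.

σ ≈ 486 MPa (compressive)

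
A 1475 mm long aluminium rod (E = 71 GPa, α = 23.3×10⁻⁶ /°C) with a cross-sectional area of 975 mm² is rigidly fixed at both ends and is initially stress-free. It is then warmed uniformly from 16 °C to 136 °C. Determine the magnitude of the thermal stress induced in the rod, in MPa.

σ ≈ 199 MPa (compressive)

The supports are rigid, so the total axial strain is zero. The restrained thermal strain is ε = αΔT = 23.3×10⁻⁶ × 120 = 2796×10⁻⁶.
The stress required to suppress this strain is σ = Eε = 71×10³ × 2796×10⁻⁶ = 198.5 MPa, compressive since the rod is trying to expand.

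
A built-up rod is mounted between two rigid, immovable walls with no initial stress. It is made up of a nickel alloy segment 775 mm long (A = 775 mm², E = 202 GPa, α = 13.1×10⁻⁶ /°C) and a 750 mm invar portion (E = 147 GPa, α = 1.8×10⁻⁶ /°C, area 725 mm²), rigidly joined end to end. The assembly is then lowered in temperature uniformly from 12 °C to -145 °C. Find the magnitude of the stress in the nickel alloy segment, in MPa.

With the walls removed the bar would change length by δ_free = Σ αᵢΔT Lᵢ = 13.1×10⁻⁶×157×775 + 1.8×10⁻⁶×157×750 = 1.806 mm.
The walls prevent any net length change, so an axial force P (same in every segment) develops. Compatibility: P · Σ Lᵢ/(AᵢEᵢ) = δ_free.
Σ Lᵢ/(AᵢEᵢ) = 775/(775×202×10³) + 750/(725×147×10³) = 1.199×10⁻⁵ mm/N.
Hence P = δ_free / Σ(L/AE) = 1.806/1.199×10⁻⁵ = 150.6 kN (tensile).
σ_{nickel alloy} = P / A = 150600 / 775 = 194.4 MPa.

σ ≈ 194 MPa (tensile)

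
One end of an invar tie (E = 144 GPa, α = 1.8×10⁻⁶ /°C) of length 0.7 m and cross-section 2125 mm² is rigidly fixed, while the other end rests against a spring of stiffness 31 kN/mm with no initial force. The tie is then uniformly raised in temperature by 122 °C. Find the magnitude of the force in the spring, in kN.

If the spring were absent the tie would lengthen by αΔT L = 1.8×10⁻⁶ × 122 × 700 = 0.1537 mm.
Let P be the compressive force at the spring. The tie shortens elastically by PL/(AE) and the spring compresses by P/k; together these equal δ_free.
So P = δ_free / [L/(AE) + 1/k] = 0.1537 / [ 700/(2125×144×10³) + 1/(31×10³) ].
P = 0.1537 / 3.455×10⁻⁵ = 4450 N.

P ≈ 4.45 kN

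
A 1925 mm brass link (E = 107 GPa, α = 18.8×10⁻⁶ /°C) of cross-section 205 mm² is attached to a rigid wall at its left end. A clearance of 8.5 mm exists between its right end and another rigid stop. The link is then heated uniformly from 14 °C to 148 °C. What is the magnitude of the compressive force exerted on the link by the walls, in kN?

P ≈ 0 kN

If the wall were absent the link would grow by αΔT L = 18.8×10⁻⁶ × 134 × 1925 = 4.849 mm.
This is smaller than the 8.5 mm clearance, so the link expands freely without reaching the stop — the stress is zero.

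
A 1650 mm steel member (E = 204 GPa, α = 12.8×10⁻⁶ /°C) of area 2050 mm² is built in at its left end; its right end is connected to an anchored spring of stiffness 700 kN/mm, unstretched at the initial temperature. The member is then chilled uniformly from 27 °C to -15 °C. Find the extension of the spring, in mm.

δ ≈ 0.236 mm

Free thermal contraction: δ_free = αΔT L = 12.8×10⁻⁶ × 42 × 1650 = 0.887 mm.
With a force P in the spring, the elastic change of the member is PL/(AE) and that of the spring is P/k; compatibility requires their sum to equal δ_free.
So P = δ_free / [L/(AE) + 1/k] = 0.887 / [ 1650/(2050×204×10³) + 1/(700×10³) ].
P = 0.887 / 5.374×10⁻⁶ = 165100 N.
Spring extension = P/k = 165100/(700×10³) = 0.2358 mm.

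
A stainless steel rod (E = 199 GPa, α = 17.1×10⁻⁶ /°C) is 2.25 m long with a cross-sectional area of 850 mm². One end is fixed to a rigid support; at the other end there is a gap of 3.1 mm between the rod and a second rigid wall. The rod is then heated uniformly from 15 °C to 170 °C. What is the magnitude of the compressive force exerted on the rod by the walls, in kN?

Free thermal elongation = αΔT L = 17.1×10⁻⁶ × 155 × 2250 = 5.964 mm.
This exceeds the 3.1 mm gap, so the wall pushes back. The portion of expansion that must be recovered elastically is δ_free − gap = 5.964 − 3.1 = 2.864 mm.
Compatibility: PL/(AE) = 2.864 mm, so σ = P/A = E × (2.864/2250) = 253.3 MPa.
Force on the wall = σA = 253.3 × 850 mm² = 215.3 kN.

P ≈ 215 kN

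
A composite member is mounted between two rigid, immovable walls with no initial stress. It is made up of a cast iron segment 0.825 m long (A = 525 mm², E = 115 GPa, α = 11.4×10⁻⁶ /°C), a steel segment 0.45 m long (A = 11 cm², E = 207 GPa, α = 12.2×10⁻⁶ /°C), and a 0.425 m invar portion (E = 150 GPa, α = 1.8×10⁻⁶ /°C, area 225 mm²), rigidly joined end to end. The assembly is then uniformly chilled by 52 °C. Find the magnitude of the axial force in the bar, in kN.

P ≈ 28.8 kN (tensile)

If the supports were absent, the total length change would be Σ αᵢΔT Lᵢ = 11.4×10⁻⁶×52×825 + 12.2×10⁻⁶×52×450 + 1.8×10⁻⁶×52×425 = 0.8143 mm.
Since the ends are fixed, an axial force P builds up, equal in every segment, with P · Σ Lᵢ/(AᵢEᵢ) = δ_free.
The series flexibility is Σ Lᵢ/(AᵢEᵢ) = 825/(525×115×10³) + 450/(1100×207×10³) + 425/(225×150×10³) = 2.823×10⁻⁵ mm/N.
Hence P = δ_free / Σ(L/AE) = 0.8143/2.823×10⁻⁵ = 28.84 kN (tensile).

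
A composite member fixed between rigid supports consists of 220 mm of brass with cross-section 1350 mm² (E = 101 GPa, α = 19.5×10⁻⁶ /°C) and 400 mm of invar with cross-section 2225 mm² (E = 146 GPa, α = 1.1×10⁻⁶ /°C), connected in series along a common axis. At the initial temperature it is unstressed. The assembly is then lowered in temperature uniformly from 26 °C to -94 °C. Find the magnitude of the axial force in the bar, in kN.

P ≈ 200 kN (tensile)

With the walls removed the bar would change length by δ_free = Σ αᵢΔT Lᵢ = 19.5×10⁻⁶×120×220 + 1.1×10⁻⁶×120×400 = 0.5676 mm.
The walls prevent any net length change, so an axial force P (same in every segment) develops. Compatibility: P · Σ Lᵢ/(AᵢEᵢ) = δ_free.
The series flexibility is Σ Lᵢ/(AᵢEᵢ) = 220/(1350×101×10³) + 400/(2225×146×10³) = 2.845×10⁻⁶ mm/N.
So P = 0.5676 / 2.845×10⁻⁶ = 199.5 kN, tensile.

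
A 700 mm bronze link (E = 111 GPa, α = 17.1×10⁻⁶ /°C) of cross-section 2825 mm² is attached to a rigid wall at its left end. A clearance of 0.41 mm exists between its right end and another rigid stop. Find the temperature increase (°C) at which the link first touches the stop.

ΔT ≈ 34.3 °C

Contact occurs when the free expansion equals the gap: αΔT L = 0.41 mm.
So ΔT = g/(αL) = 0.41/(17.1×10⁻⁶ × 700) = 34.25 °C.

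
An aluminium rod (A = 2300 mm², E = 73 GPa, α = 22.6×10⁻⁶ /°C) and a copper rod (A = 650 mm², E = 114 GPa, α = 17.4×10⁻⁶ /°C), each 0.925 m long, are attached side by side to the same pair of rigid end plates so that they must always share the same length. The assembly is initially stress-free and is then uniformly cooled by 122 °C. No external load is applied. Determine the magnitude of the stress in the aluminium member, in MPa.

σ ≈ 14.2 MPa (tensile)

The aluminium has the larger α, so on cooling it would change length more than the copper if both were free. The rigid plates force a common final length, so the aluminium is put into tension and the copper into compression, with equal and opposite forces P (no external load).
Setting the final lengths equal and cancelling L: (α₁ − α₂)ΔT = P/(A₁E₁) + P/(A₂E₂).
|α₁ − α₂|·ΔT = 5.2×10⁻⁶ × 122 = 0.0006344.
1/(A₁E₁) + 1/(A₂E₂) = 1/(2300×73×10³) + 1/(650×114×10³) = 1.945×10⁻⁸ N⁻¹.
So P = 0.0006344 / 1.945×10⁻⁸ = 32.61 kN.
σ_{aluminium} = P/A₁ = 32610/2300 = 14.18 MPa, tensile.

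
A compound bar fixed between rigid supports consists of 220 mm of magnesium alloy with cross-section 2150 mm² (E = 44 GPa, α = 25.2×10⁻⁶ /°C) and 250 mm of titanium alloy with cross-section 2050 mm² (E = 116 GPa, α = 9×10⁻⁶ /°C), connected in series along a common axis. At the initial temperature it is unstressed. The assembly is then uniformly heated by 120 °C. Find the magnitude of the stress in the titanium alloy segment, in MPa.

Free thermal expansion of the whole bar: Σ αᵢΔT Lᵢ = 25.2×10⁻⁶×120×220 + 9×10⁻⁶×120×250 = 0.9353 mm.
The walls prevent any net length change, so an axial force P (same in every segment) develops. Compatibility: P · Σ Lᵢ/(AᵢEᵢ) = δ_free.
The series flexibility is Σ Lᵢ/(AᵢEᵢ) = 220/(2150×44×10³) + 250/(2050×116×10³) = 3.377×10⁻⁶ mm/N.
P = 0.9353 / 3.377×10⁻⁶ = 277000 N = 277 kN, compressive.
σ_{titanium alloy} = P / A = 277000 / 2050 = 135.1 MPa.

σ ≈ 135 MPa (compressive)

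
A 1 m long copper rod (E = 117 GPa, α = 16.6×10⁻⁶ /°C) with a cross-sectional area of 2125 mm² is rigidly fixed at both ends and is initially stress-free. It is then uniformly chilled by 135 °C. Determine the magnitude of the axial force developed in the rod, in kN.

The ends cannot move, so σ = EαΔT = 117×10³ × 16.6×10⁻⁶ × 135 = 262.2 MPa.
Axial force P = σA = 262.2 × 2125 = 557200 N = 557.2 kN, tensile.

P ≈ 557 kN (tensile)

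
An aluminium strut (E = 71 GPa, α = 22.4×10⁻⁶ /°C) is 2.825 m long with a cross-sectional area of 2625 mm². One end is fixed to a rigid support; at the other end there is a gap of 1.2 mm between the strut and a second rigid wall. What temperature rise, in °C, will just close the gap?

ΔT ≈ 19 °C

The gap closes when αΔT L = 1.2 mm, since the strut is still unstressed at that instant.
So ΔT = g/(αL) = 1.2/(22.4×10⁻⁶ × 2825) = 18.96 °C.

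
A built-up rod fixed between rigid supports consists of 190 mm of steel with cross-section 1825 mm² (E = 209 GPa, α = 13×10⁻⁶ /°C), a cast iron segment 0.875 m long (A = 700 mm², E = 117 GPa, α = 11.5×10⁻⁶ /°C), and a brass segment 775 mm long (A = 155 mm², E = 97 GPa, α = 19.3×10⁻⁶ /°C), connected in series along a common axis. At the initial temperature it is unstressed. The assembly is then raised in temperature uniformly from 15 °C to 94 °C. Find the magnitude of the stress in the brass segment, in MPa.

If the supports were absent, the total length change would be Σ αᵢΔT Lᵢ = 13×10⁻⁶×79×190 + 11.5×10⁻⁶×79×875 + 19.3×10⁻⁶×79×775 = 2.172 mm.
Since the ends are fixed, an axial force P builds up, equal in every segment, with P · Σ Lᵢ/(AᵢEᵢ) = δ_free.
Σ Lᵢ/(AᵢEᵢ) = 190/(1825×209×10³) + 875/(700×117×10³) + 775/(155×97×10³) = 6.273×10⁻⁵ mm/N.
Hence P = δ_free / Σ(L/AE) = 2.172/6.273×10⁻⁵ = 34.62 kN (compressive).
σ_{brass} = P / A = 34620 / 155 = 223.4 MPa.

σ ≈ 223 MPa (compressive)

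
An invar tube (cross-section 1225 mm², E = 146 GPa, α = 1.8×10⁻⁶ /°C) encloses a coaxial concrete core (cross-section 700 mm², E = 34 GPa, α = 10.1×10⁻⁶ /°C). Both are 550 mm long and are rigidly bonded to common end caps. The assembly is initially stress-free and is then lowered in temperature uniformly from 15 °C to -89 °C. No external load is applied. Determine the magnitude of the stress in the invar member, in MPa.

Both members must finish at the same length. With the larger α, the concrete tends to over-contract; the plates restrain it, putting the concrete in tension and the invar in compression. With no external load the two internal forces are equal and opposite, magnitude P.
Setting the final lengths equal and cancelling L: (α₁ − α₂)ΔT = P/(A₁E₁) + P/(A₂E₂).
|α₁ − α₂|·ΔT = 8.3×10⁻⁶ × 104 = 0.0008632.
1/(A₁E₁) + 1/(A₂E₂) = 1/(1225×146×10³) + 1/(700×34×10³) = 4.761×10⁻⁸ N⁻¹.
P = 0.0008632 / 4.761×10⁻⁸ = 18130 N = 18.13 kN.
σ_{invar} = P/A₁ = 18130/1225 = 14.8 MPa, compressive.

σ ≈ 14.8 MPa (compressive)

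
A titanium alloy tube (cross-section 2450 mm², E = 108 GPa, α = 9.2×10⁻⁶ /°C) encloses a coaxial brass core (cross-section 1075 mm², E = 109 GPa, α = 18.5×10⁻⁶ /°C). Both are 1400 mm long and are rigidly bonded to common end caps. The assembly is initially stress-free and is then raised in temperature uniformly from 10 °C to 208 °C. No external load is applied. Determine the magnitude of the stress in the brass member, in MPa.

Both members must finish at the same length. With the larger α, the brass tends to over-expand; the plates restrain it, putting the brass in compression and the titanium alloy in tension. With no external load the two internal forces are equal and opposite, magnitude P.
Equating the net (thermal + elastic) strains gives |α₁ − α₂|·ΔT = P·[1/(A₁E₁) + 1/(A₂E₂)].
|α₁ − α₂|·ΔT = 9.3×10⁻⁶ × 198 = 0.001841.
1/(A₁E₁) + 1/(A₂E₂) = 1/(2450×108×10³) + 1/(1075×109×10³) = 1.231×10⁻⁸ N⁻¹.
So P = 0.001841 / 1.231×10⁻⁸ = 149.5 kN.
σ_{brass} = P/A₂ = 149500/1075 = 139.1 MPa, compressive.

σ ≈ 139 MPa (compressive)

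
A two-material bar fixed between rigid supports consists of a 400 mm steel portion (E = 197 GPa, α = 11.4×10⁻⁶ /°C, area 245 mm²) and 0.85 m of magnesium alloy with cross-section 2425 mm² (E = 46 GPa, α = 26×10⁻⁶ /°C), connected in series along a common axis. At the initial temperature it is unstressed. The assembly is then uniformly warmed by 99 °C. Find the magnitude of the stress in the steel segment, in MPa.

σ ≈ 677 MPa (compressive)

Free thermal expansion of the whole bar: Σ αᵢΔT Lᵢ = 11.4×10⁻⁶×99×400 + 26×10⁻⁶×99×850 = 2.639 mm.
The walls prevent any net length change, so an axial force P (same in every segment) develops. Compatibility: P · Σ Lᵢ/(AᵢEᵢ) = δ_free.
The series flexibility is Σ Lᵢ/(AᵢEᵢ) = 400/(245×197×10³) + 850/(2425×46×10³) = 1.591×10⁻⁵ mm/N.
P = 2.639 / 1.591×10⁻⁵ = 165900 N = 165.9 kN, compressive.
σ_{steel} = P / A = 165900 / 245 = 677.2 MPa.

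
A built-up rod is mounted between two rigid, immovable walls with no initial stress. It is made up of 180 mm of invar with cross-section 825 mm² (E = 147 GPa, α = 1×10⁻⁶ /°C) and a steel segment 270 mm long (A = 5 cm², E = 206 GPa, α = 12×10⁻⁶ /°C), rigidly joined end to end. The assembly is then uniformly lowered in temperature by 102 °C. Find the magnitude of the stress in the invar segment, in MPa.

With the walls removed the bar would change length by δ_free = Σ αᵢΔT Lᵢ = 1×10⁻⁶×102×180 + 12×10⁻⁶×102×270 = 0.3488 mm.
The rigid supports impose zero overall length change; the single axial force P common to all segments must satisfy P Σ Lᵢ/(AᵢEᵢ) = δ_free.
The series flexibility is Σ Lᵢ/(AᵢEᵢ) = 180/(825×147×10³) + 270/(500×206×10³) = 4.106×10⁻⁶ mm/N.
Hence P = δ_free / Σ(L/AE) = 0.3488/4.106×10⁻⁶ = 84.97 kN (tensile).
σ_{invar} = P / A = 84970 / 825 = 103 MPa.

σ ≈ 103 MPa (tensile)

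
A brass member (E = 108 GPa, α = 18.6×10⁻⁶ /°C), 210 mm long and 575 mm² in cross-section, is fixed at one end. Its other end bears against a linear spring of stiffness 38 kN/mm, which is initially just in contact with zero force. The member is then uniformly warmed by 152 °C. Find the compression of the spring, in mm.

δ ≈ 0.526 mm

If the spring were absent the member would lengthen by αΔT L = 18.6×10⁻⁶ × 152 × 210 = 0.5937 mm.
Let P be the compressive force at the spring. The member shortens elastically by PL/(AE) and the spring compresses by P/k; together these equal δ_free.
P [ L/(AE) + 1/k ] = δ_free → P [ 210/(575×108×10³) + 1/(38×10³) ] = 0.5937.
P = 0.5937 / 2.97×10⁻⁵ = 19990 N.
Spring compression = P/k = 19990/(38×10³) = 0.5261 mm.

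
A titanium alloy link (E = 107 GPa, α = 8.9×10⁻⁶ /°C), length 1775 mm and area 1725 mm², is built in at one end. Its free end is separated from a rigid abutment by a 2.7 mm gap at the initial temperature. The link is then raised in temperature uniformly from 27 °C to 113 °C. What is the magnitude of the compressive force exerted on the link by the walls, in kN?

P ≈ 0 kN

If the wall were absent the link would grow by αΔT L = 8.9×10⁻⁶ × 86 × 1775 = 1.359 mm.
This is smaller than the 2.7 mm clearance, so the link expands freely without reaching the stop — the stress is zero.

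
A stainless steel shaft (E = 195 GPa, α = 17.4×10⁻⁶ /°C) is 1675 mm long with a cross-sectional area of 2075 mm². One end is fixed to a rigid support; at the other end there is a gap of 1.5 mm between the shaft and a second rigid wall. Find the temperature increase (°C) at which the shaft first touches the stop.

ΔT ≈ 51.5 °C

The gap closes when αΔT L = 1.5 mm, since the shaft is still unstressed at that instant.
ΔT = 1.5 / (17.4×10⁻⁶ × 1675) = 51.47 °C.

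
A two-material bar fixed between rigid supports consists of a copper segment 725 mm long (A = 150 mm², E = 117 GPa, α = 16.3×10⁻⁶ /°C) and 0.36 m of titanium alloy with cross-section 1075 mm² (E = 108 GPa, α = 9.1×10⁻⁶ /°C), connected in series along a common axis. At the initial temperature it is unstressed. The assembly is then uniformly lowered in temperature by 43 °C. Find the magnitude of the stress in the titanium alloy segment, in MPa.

σ ≈ 13.6 MPa (tensile)

Free thermal contraction of the whole bar: Σ αᵢΔT Lᵢ = 16.3×10⁻⁶×43×725 + 9.1×10⁻⁶×43×360 = 0.649 mm.
Since the ends are fixed, an axial force P builds up, equal in every segment, with P · Σ Lᵢ/(AᵢEᵢ) = δ_free.
The series flexibility is Σ Lᵢ/(AᵢEᵢ) = 725/(150×117×10³) + 360/(1075×108×10³) = 4.441×10⁻⁵ mm/N.
So P = 0.649 / 4.441×10⁻⁵ = 14.61 kN, tensile.
σ_{titanium alloy} = P / A = 14610 / 1075 = 13.59 MPa.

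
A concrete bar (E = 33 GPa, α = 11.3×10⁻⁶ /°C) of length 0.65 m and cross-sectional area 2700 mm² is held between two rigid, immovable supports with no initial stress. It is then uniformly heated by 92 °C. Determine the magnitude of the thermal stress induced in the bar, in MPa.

σ ≈ 34.3 MPa (compressive)

The supports are rigid, so the total axial strain is zero. The restrained thermal strain is ε = αΔT = 11.3×10⁻⁶ × 92 = 1039.6×10⁻⁶.
σ = EαΔT = 33×10³ × 11.3×10⁻⁶ × 92 = 34.31 MPa (compressive; the bar is trying to expand).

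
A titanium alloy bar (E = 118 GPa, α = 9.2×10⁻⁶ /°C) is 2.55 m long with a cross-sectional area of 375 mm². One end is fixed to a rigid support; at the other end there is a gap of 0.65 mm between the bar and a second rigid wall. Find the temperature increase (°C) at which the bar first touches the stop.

ΔT ≈ 27.7 °C

Contact occurs when the free expansion equals the gap: αΔT L = 0.65 mm.
So ΔT = g/(αL) = 0.65/(9.2×10⁻⁶ × 2550) = 27.71 °C.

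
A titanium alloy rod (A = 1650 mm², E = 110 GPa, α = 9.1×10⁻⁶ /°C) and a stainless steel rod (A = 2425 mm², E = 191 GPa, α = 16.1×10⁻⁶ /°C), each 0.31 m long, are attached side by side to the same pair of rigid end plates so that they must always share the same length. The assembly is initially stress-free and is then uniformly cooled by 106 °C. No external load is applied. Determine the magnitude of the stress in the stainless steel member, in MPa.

σ ≈ 39.9 MPa (tensile)

Both members must finish at the same length. With the larger α, the stainless steel tends to over-contract; the plates restrain it, putting the stainless steel in tension and the titanium alloy in compression. With no external load the two internal forces are equal and opposite, magnitude P.
Setting the final lengths equal and cancelling L: (α₁ − α₂)ΔT = P/(A₁E₁) + P/(A₂E₂).
|α₁ − α₂|·ΔT = 7×10⁻⁶ × 106 = 0.000742.
1/(A₁E₁) + 1/(A₂E₂) = 1/(1650×110×10³) + 1/(2425×191×10³) = 7.669×10⁻⁹ N⁻¹.
P = 0.000742 / 7.669×10⁻⁹ = 96760 N = 96.76 kN.
σ_{stainless steel} = P/A₂ = 96760/2425 = 39.9 MPa, tensile.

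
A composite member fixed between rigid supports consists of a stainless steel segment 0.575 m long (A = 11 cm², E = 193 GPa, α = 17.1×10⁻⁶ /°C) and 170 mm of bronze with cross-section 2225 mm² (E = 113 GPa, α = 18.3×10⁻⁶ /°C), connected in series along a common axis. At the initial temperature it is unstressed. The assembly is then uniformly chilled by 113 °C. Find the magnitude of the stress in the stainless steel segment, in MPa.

σ ≈ 393 MPa (tensile)

If the supports were absent, the total length change would be Σ αᵢΔT Lᵢ = 17.1×10⁻⁶×113×575 + 18.3×10⁻⁶×113×170 = 1.463 mm.
Since the ends are fixed, an axial force P builds up, equal in every segment, with P · Σ Lᵢ/(AᵢEᵢ) = δ_free.
Σ Lᵢ/(AᵢEᵢ) = 575/(1100×193×10³) + 170/(2225×113×10³) = 3.385×10⁻⁶ mm/N.
Hence P = δ_free / Σ(L/AE) = 1.463/3.385×10⁻⁶ = 432.1 kN (tensile).
σ_{stainless steel} = P / A = 432100 / 1100 = 392.9 MPa.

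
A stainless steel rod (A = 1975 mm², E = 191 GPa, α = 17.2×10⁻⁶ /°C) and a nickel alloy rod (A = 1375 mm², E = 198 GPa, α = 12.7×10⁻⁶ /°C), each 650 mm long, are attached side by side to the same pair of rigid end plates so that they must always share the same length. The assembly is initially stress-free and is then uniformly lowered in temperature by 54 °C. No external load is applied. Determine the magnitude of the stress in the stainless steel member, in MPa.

The stainless steel has the larger α, so on cooling it would change length more than the nickel alloy if both were free. The rigid plates force a common final length, so the stainless steel is put into tension and the nickel alloy into compression, with equal and opposite forces P (no external load).
Equating the net (thermal + elastic) strains gives |α₁ − α₂|·ΔT = P·[1/(A₁E₁) + 1/(A₂E₂)].
|α₁ − α₂|·ΔT = 4.5×10⁻⁶ × 54 = 0.000243.
1/(A₁E₁) + 1/(A₂E₂) = 1/(1975×191×10³) + 1/(1375×198×10³) = 6.324×10⁻⁹ N⁻¹.
So P = 0.000243 / 6.324×10⁻⁹ = 38.42 kN.
σ_{stainless steel} = P/A₁ = 38420/1975 = 19.46 MPa, tensile.

σ ≈ 19.5 MPa (tensile)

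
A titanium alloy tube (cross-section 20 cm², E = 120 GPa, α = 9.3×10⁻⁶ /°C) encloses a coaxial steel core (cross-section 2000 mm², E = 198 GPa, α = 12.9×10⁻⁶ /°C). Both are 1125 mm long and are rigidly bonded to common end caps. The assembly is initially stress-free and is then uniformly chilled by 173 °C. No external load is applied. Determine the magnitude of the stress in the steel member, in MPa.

σ ≈ 46.5 MPa (tensile)

Equilibrium of a rigid end plate with no external load gives equal and opposite internal forces ±P in the two members. Since α_{steel} > α_{titanium alloy}, cooling drives the steel into tension and the titanium alloy into compression.
Compatibility of the two members (thermal + elastic change equal): (α₁ − α₂)ΔT = P·[1/(A₁E₁) + 1/(A₂E₂)].
|α₁ − α₂|·ΔT = 3.6×10⁻⁶ × 173 = 0.0006228.
1/(A₁E₁) + 1/(A₂E₂) = 1/(2000×120×10³) + 1/(2000×198×10³) = 6.692×10⁻⁹ N⁻¹.
So P = 0.0006228 / 6.692×10⁻⁹ = 93.07 kN.
σ_{steel} = P/A₂ = 93070/2000 = 46.53 MPa, tensile.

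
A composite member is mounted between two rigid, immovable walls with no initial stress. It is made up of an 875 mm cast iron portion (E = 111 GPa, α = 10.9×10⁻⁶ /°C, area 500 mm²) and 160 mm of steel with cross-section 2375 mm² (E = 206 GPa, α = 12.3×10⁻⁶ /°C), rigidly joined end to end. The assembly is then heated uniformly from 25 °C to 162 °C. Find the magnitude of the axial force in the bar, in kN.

With the walls removed the bar would change length by δ_free = Σ αᵢΔT Lᵢ = 10.9×10⁻⁶×137×875 + 12.3×10⁻⁶×137×160 = 1.576 mm.
Since the ends are fixed, an axial force P builds up, equal in every segment, with P · Σ Lᵢ/(AᵢEᵢ) = δ_free.
The series flexibility is Σ Lᵢ/(AᵢEᵢ) = 875/(500×111×10³) + 160/(2375×206×10³) = 1.609×10⁻⁵ mm/N.
Hence P = δ_free / Σ(L/AE) = 1.576/1.609×10⁻⁵ = 97.95 kN (compressive).

P ≈ 97.9 kN (compressive)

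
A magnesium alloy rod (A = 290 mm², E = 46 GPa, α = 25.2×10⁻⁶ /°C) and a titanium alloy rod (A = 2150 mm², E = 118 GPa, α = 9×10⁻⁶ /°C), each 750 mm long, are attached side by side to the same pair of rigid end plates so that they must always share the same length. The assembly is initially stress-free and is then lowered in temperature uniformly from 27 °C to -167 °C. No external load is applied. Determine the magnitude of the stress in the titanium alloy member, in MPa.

Both members must finish at the same length. With the larger α, the magnesium alloy tends to over-contract; the plates restrain it, putting the magnesium alloy in tension and the titanium alloy in compression. With no external load the two internal forces are equal and opposite, magnitude P.
Compatibility of the two members (thermal + elastic change equal): (α₁ − α₂)ΔT = P·[1/(A₁E₁) + 1/(A₂E₂)].
|α₁ − α₂|·ΔT = 16.2×10⁻⁶ × 194 = 0.003143.
1/(A₁E₁) + 1/(A₂E₂) = 1/(290×46×10³) + 1/(2150×118×10³) = 7.89×10⁻⁸ N⁻¹.
So P = 0.003143 / 7.89×10⁻⁸ = 39.83 kN.
σ_{titanium alloy} = P/A₂ = 39830/2150 = 18.53 MPa, compressive.

σ ≈ 18.5 MPa (compressive)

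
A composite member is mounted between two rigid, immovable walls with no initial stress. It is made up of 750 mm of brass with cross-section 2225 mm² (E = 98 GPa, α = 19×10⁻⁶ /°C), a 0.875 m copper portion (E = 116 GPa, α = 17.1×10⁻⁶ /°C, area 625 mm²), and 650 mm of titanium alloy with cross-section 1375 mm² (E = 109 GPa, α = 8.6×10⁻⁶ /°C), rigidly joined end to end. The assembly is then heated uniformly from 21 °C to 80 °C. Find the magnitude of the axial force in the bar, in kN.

P ≈ 103 kN (compressive)

Free thermal expansion of the whole bar: Σ αᵢΔT Lᵢ = 19×10⁻⁶×59×750 + 17.1×10⁻⁶×59×875 + 8.6×10⁻⁶×59×650 = 2.053 mm.
The rigid supports impose zero overall length change; the single axial force P common to all segments must satisfy P Σ Lᵢ/(AᵢEᵢ) = δ_free.
The series flexibility is Σ Lᵢ/(AᵢEᵢ) = 750/(2225×98×10³) + 875/(625×116×10³) + 650/(1375×109×10³) = 1.985×10⁻⁵ mm/N.
Hence P = δ_free / Σ(L/AE) = 2.053/1.985×10⁻⁵ = 103.5 kN (compressive).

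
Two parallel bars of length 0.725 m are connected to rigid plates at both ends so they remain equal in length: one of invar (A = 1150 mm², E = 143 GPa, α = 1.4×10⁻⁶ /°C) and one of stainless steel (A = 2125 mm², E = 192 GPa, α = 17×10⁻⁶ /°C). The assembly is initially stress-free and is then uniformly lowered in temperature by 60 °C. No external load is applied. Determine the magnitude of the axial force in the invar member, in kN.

P ≈ 110 kN (compressive in the invar)

The stainless steel has the larger α, so on cooling it would change length more than the invar if both were free. The rigid plates force a common final length, so the stainless steel is put into tension and the invar into compression, with equal and opposite forces P (no external load).
Compatibility of the two members (thermal + elastic change equal): (α₁ − α₂)ΔT = P·[1/(A₁E₁) + 1/(A₂E₂)].
|α₁ − α₂|·ΔT = 15.6×10⁻⁶ × 60 = 0.000936.
1/(A₁E₁) + 1/(A₂E₂) = 1/(1150×143×10³) + 1/(2125×192×10³) = 8.532×10⁻⁹ N⁻¹.
So P = 0.000936 / 8.532×10⁻⁹ = 109.7 kN.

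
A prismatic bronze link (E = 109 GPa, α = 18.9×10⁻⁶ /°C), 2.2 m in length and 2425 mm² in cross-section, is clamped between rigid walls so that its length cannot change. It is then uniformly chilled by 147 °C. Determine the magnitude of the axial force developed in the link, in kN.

P ≈ 734 kN (tensile)

Full restraint means ε = 0, so the stress is σ = EαΔT = 109×10³ × 18.9×10⁻⁶ × 147 = 302.8 MPa.
Then P = σA = 302.8 × 2425 mm² = 734.4 kN, tensile.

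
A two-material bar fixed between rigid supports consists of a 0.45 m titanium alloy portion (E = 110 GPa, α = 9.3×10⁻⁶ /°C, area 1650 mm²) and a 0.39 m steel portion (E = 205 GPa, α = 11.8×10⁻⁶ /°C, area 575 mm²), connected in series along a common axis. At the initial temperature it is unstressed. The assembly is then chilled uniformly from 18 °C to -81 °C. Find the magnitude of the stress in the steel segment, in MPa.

If the supports were absent, the total length change would be Σ αᵢΔT Lᵢ = 9.3×10⁻⁶×99×450 + 11.8×10⁻⁶×99×390 = 0.8699 mm.
Since the ends are fixed, an axial force P builds up, equal in every segment, with P · Σ Lᵢ/(AᵢEᵢ) = δ_free.
Σ Lᵢ/(AᵢEᵢ) = 450/(1650×110×10³) + 390/(575×205×10³) = 5.788×10⁻⁶ mm/N.
Hence P = δ_free / Σ(L/AE) = 0.8699/5.788×10⁻⁶ = 150.3 kN (tensile).
σ_{steel} = P / A = 150300 / 575 = 261.4 MPa.

σ ≈ 261 MPa (tensile)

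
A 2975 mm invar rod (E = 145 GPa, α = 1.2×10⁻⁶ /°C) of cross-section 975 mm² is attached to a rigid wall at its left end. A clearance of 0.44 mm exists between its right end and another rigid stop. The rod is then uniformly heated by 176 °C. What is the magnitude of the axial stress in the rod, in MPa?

σ ≈ 9.18 MPa (compressive)

Free thermal elongation = αΔT L = 1.2×10⁻⁶ × 176 × 2975 = 0.6283 mm.
This exceeds the 0.44 mm gap, so the wall pushes back. The portion of expansion that must be recovered elastically is δ_free − gap = 0.6283 − 0.44 = 0.1883 mm.
That suppressed elongation corresponds to σ = E·Δ/L = 145×10³ × 0.1883/2975 = 9.179 MPa.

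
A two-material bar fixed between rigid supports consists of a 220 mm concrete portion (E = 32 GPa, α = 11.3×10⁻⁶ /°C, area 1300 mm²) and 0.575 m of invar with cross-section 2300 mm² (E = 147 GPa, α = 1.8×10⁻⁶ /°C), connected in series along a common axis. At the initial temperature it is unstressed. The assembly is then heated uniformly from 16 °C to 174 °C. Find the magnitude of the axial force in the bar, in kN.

With the walls removed the bar would change length by δ_free = Σ αᵢΔT Lᵢ = 11.3×10⁻⁶×158×220 + 1.8×10⁻⁶×158×575 = 0.5563 mm.
Since the ends are fixed, an axial force P builds up, equal in every segment, with P · Σ Lᵢ/(AᵢEᵢ) = δ_free.
Σ Lᵢ/(AᵢEᵢ) = 220/(1300×32×10³) + 575/(2300×147×10³) = 6.989×10⁻⁶ mm/N.
P = 0.5563 / 6.989×10⁻⁶ = 79600 N = 79.6 kN, compressive.

P ≈ 79.6 kN (compressive)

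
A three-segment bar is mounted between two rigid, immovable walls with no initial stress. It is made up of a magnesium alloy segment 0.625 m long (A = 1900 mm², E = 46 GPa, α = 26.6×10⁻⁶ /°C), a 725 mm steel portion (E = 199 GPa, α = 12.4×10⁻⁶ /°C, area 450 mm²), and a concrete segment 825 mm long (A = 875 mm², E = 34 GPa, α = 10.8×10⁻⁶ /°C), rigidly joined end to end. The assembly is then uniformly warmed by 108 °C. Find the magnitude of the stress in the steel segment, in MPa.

Free thermal expansion of the whole bar: Σ αᵢΔT Lᵢ = 26.6×10⁻⁶×108×625 + 12.4×10⁻⁶×108×725 + 10.8×10⁻⁶×108×825 = 3.729 mm.
The rigid supports impose zero overall length change; the single axial force P common to all segments must satisfy P Σ Lᵢ/(AᵢEᵢ) = δ_free.
The series flexibility is Σ Lᵢ/(AᵢEᵢ) = 625/(1900×46×10³) + 725/(450×199×10³) + 825/(875×34×10³) = 4.298×10⁻⁵ mm/N.
P = 3.729 / 4.298×10⁻⁵ = 86760 N = 86.76 kN, compressive.
σ_{steel} = P / A = 86760 / 450 = 192.8 MPa.

σ ≈ 193 MPa (compressive)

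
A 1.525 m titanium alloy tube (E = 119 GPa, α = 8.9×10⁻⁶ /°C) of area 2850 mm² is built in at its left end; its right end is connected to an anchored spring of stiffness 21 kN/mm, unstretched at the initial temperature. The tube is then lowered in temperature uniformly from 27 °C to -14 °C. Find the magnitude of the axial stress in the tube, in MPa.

Free thermal contraction: δ_free = αΔT L = 8.9×10⁻⁶ × 41 × 1525 = 0.5565 mm.
With a force P in the spring, the elastic change of the tube is PL/(AE) and that of the spring is P/k; compatibility requires their sum to equal δ_free.
P [ L/(AE) + 1/k ] = δ_free → P [ 1525/(2850×119×10³) + 1/(21×10³) ] = 0.5565.
P = 0.5565 / 5.212×10⁻⁵ = 10680 N.
σ = P/A = 10680/2850 = 3.747 MPa.

σ ≈ 3.75 MPa (tensile)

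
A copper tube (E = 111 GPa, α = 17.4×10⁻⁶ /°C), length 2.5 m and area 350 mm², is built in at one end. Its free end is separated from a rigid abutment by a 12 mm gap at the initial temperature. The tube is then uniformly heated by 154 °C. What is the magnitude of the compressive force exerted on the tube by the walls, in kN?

P ≈ 0 kN

Unrestrained expansion: δ_free = αΔT L = 17.4×10⁻⁶ × 154 × 2500 = 6.699 mm.
This is smaller than the 12 mm clearance, so the tube expands freely without reaching the stop — the stress is zero.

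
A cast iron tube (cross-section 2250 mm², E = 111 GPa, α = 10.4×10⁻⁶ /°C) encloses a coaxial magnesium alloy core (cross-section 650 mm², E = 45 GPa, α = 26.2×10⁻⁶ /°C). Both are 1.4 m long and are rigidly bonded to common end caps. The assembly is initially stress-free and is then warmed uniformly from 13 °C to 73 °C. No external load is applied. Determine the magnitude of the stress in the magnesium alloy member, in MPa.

σ ≈ 38.2 MPa (compressive)

The magnesium alloy has the larger α, so on heating it would change length more than the cast iron if both were free. The rigid plates force a common final length, so the magnesium alloy is put into compression and the cast iron into tension, with equal and opposite forces P (no external load).
Equating the net (thermal + elastic) strains gives |α₁ − α₂|·ΔT = P·[1/(A₁E₁) + 1/(A₂E₂)].
|α₁ − α₂|·ΔT = 15.8×10⁻⁶ × 60 = 0.000948.
1/(A₁E₁) + 1/(A₂E₂) = 1/(2250×111×10³) + 1/(650×45×10³) = 3.819×10⁻⁸ N⁻¹.
P = 0.000948 / 3.819×10⁻⁸ = 24820 N = 24.82 kN.
σ_{magnesium alloy} = P/A₂ = 24820/650 = 38.19 MPa, compressive.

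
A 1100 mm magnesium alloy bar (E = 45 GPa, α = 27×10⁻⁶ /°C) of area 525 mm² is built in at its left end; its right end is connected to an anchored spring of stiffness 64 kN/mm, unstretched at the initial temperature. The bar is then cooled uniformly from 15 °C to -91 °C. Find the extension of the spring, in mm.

Free thermal contraction: δ_free = αΔT L = 27×10⁻⁶ × 106 × 1100 = 3.148 mm.
With a force P in the spring, the elastic change of the bar is PL/(AE) and that of the spring is P/k; compatibility requires their sum to equal δ_free.
P [ L/(AE) + 1/k ] = δ_free → P [ 1100/(525×45×10³) + 1/(64×10³) ] = 3.148.
P = 3.148 / 6.219×10⁻⁵ = 50630 N.
Spring extension = P/k = 50630/(64×10³) = 0.791 mm.

δ ≈ 0.791 mm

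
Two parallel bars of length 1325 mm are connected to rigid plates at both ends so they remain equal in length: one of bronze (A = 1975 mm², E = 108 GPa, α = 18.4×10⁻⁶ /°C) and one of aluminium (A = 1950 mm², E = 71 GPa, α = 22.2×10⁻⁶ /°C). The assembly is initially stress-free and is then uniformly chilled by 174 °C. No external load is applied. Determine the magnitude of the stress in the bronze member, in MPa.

σ ≈ 28.1 MPa (compressive)

The aluminium has the larger α, so on cooling it would change length more than the bronze if both were free. The rigid plates force a common final length, so the aluminium is put into tension and the bronze into compression, with equal and opposite forces P (no external load).
Equating the net (thermal + elastic) strains gives |α₁ − α₂|·ΔT = P·[1/(A₁E₁) + 1/(A₂E₂)].
|α₁ − α₂|·ΔT = 3.8×10⁻⁶ × 174 = 0.0006612.
1/(A₁E₁) + 1/(A₂E₂) = 1/(1975×108×10³) + 1/(1950×71×10³) = 1.191×10⁻⁸ N⁻¹.
So P = 0.0006612 / 1.191×10⁻⁸ = 55.51 kN.
σ_{bronze} = P/A₁ = 55510/1975 = 28.11 MPa, compressive.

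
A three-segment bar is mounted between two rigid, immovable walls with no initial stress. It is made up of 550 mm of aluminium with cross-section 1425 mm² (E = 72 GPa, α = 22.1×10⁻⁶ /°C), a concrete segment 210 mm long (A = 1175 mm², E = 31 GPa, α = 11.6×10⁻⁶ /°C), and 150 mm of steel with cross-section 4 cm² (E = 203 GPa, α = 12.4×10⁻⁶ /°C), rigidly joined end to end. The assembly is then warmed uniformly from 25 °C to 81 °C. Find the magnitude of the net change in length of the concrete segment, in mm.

With the walls removed the bar would change length by δ_free = Σ αᵢΔT Lᵢ = 22.1×10⁻⁶×56×550 + 11.6×10⁻⁶×56×210 + 12.4×10⁻⁶×56×150 = 0.9213 mm.
Since the ends are fixed, an axial force P builds up, equal in every segment, with P · Σ Lᵢ/(AᵢEᵢ) = δ_free.
Σ Lᵢ/(AᵢEᵢ) = 550/(1425×72×10³) + 210/(1175×31×10³) + 150/(400×203×10³) = 1.297×10⁻⁵ mm/N.
So P = 0.9213 / 1.297×10⁻⁵ = 71.01 kN, compressive.
For the concrete segment, free thermal change = 11.6×10⁻⁶×56×210 = 0.1364 mm and elastic change from P = 71010×210/(1175×31×10³) = 0.4094 mm; these oppose, so the net change is 0.273 mm (segment shortens).

|ΔL| ≈ 0.273 mm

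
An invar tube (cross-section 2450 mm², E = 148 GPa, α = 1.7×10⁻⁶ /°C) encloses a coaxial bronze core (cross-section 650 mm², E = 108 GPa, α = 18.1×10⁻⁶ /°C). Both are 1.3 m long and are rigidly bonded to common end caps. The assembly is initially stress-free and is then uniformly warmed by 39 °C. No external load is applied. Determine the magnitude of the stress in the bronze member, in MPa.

Equilibrium of a rigid end plate with no external load gives equal and opposite internal forces ±P in the two members. Since α_{bronze} > α_{invar}, heating drives the bronze into compression and the invar into tension.
Setting the final lengths equal and cancelling L: (α₁ − α₂)ΔT = P/(A₁E₁) + P/(A₂E₂).
|α₁ − α₂|·ΔT = 16.4×10⁻⁶ × 39 = 0.0006396.
1/(A₁E₁) + 1/(A₂E₂) = 1/(2450×148×10³) + 1/(650×108×10³) = 1.7×10⁻⁸ N⁻¹.
P = 0.0006396 / 1.7×10⁻⁸ = 37620 N = 37.62 kN.
σ_{bronze} = P/A₂ = 37620/650 = 57.87 MPa, compressive.

σ ≈ 57.9 MPa (compressive)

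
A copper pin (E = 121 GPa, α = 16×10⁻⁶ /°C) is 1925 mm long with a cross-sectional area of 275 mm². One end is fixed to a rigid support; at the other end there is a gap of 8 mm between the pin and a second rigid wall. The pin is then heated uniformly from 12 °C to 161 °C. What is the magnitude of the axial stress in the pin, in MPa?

σ ≈ 0 MPa

If the wall were absent the pin would grow by αΔT L = 16×10⁻⁶ × 149 × 1925 = 4.589 mm.
This is smaller than the 8 mm clearance, so the pin expands freely without reaching the stop — the stress is zero.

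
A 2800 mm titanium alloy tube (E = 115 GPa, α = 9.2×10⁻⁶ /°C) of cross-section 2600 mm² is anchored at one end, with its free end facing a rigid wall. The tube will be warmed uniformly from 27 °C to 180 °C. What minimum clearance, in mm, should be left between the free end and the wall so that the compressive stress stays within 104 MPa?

g ≈ 1.41 mm

With no wall the tube would lengthen by αΔT L = 9.2×10⁻⁶ × 153 × 2800 = 3.941 mm.
A stress of 104 MPa corresponds to the wall pushing the tube back by σL/E = 104×2800/(115×10³) = 2.532 mm.
So the gap has to take up the difference, g_min = δ_free − σL/E = 3.941 − 2.532 = 1.409 mm.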